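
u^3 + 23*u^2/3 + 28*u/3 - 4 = (u - 1/3)*(u + 2)*(u + 6)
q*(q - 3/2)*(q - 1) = q^3 - 5*q^2/2 + 3*q/2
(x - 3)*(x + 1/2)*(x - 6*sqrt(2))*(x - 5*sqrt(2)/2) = x^4 - 17*sqrt(2)*x^3/2 - 5*x^3/2 + 57*x^2/2 + 85*sqrt(2)*x^2/4 - 75*x + 51*sqrt(2)*x/4 - 45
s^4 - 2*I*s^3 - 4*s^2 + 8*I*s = s*(s - 2)*(s + 2)*(s - 2*I)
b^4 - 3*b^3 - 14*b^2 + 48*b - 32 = (b - 4)*(b - 2)*(b - 1)*(b + 4)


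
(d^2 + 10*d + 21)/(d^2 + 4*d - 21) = (d + 3)/(d - 3)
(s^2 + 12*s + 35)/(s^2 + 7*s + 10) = (s + 7)/(s + 2)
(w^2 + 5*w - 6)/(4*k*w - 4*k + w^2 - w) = (w + 6)/(4*k + w)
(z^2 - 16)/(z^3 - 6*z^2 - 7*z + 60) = (z + 4)/(z^2 - 2*z - 15)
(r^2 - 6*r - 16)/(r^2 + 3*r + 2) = (r - 8)/(r + 1)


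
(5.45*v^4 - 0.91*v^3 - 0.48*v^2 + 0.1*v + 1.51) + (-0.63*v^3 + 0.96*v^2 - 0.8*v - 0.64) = 5.45*v^4 - 1.54*v^3 + 0.48*v^2 - 0.7*v + 0.87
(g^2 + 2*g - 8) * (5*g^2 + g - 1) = 5*g^4 + 11*g^3 - 39*g^2 - 10*g + 8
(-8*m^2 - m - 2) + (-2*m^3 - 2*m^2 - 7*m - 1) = -2*m^3 - 10*m^2 - 8*m - 3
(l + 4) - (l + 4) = 0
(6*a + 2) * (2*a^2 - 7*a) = 12*a^3 - 38*a^2 - 14*a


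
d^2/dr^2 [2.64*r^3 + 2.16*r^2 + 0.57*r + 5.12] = 15.84*r + 4.32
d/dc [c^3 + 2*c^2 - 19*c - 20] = 3*c^2 + 4*c - 19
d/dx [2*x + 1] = 2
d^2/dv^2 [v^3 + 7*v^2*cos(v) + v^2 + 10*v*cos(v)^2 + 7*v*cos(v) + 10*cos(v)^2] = -7*v^2*cos(v) - 28*v*sin(v) - 7*v*cos(v) - 20*v*cos(2*v) + 6*v - 20*sqrt(2)*sin(2*v + pi/4) + 14*sqrt(2)*cos(v + pi/4) + 2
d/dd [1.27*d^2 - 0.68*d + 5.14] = 2.54*d - 0.68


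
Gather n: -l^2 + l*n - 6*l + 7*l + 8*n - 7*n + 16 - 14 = -l^2 + l + n*(l + 1) + 2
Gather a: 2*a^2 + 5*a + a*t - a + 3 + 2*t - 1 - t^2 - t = 2*a^2 + a*(t + 4) - t^2 + t + 2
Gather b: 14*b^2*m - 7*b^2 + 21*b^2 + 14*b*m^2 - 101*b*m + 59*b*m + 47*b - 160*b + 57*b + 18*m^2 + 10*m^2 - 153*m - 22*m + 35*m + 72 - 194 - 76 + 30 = b^2*(14*m + 14) + b*(14*m^2 - 42*m - 56) + 28*m^2 - 140*m - 168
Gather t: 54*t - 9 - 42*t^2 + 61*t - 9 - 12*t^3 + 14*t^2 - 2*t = -12*t^3 - 28*t^2 + 113*t - 18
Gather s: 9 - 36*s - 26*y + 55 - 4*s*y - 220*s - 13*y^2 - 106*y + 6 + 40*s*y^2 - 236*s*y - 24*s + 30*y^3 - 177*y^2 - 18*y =s*(40*y^2 - 240*y - 280) + 30*y^3 - 190*y^2 - 150*y + 70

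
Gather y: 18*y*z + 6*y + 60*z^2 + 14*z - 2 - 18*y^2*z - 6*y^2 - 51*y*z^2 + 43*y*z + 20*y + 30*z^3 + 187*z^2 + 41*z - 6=y^2*(-18*z - 6) + y*(-51*z^2 + 61*z + 26) + 30*z^3 + 247*z^2 + 55*z - 8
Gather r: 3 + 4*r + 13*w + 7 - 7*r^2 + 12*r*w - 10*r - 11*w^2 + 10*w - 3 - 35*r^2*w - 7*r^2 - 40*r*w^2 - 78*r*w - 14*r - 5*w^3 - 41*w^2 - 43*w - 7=r^2*(-35*w - 14) + r*(-40*w^2 - 66*w - 20) - 5*w^3 - 52*w^2 - 20*w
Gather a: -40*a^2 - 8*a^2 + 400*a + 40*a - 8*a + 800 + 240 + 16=-48*a^2 + 432*a + 1056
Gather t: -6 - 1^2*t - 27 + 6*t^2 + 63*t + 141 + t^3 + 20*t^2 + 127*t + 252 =t^3 + 26*t^2 + 189*t + 360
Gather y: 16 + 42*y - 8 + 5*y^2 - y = 5*y^2 + 41*y + 8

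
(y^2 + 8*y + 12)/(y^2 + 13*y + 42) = (y + 2)/(y + 7)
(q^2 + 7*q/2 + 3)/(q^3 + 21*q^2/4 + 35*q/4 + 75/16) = 8*(q + 2)/(8*q^2 + 30*q + 25)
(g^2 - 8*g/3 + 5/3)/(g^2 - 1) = (g - 5/3)/(g + 1)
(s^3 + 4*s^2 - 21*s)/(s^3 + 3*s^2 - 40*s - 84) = s*(s - 3)/(s^2 - 4*s - 12)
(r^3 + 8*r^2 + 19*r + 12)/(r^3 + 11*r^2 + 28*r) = (r^2 + 4*r + 3)/(r*(r + 7))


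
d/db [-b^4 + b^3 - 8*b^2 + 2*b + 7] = -4*b^3 + 3*b^2 - 16*b + 2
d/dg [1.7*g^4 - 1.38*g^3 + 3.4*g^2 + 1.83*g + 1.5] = 6.8*g^3 - 4.14*g^2 + 6.8*g + 1.83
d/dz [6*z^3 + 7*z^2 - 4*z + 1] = 18*z^2 + 14*z - 4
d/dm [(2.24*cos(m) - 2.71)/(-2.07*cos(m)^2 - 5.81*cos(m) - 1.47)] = (-4.6368*cos(m)^2 + 11.2194*cos(m) + 19.0379)*sin(m)/(4.2849*cos(m)^4 + 24.0534*cos(m)^3 + 39.8419*cos(m)^2 + 17.0814*cos(m) + 2.1609)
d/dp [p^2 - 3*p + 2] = 2*p - 3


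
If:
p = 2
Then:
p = 2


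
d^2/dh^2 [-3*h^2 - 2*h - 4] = -6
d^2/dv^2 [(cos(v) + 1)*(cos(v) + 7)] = -8*cos(v) - 2*cos(2*v)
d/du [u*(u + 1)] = 2*u + 1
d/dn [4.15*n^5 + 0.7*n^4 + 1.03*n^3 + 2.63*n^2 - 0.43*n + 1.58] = 20.75*n^4 + 2.8*n^3 + 3.09*n^2 + 5.26*n - 0.43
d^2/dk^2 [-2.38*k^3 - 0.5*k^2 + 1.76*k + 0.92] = -14.28*k - 1.0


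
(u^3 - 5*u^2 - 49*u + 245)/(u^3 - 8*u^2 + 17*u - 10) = (u^2 - 49)/(u^2 - 3*u + 2)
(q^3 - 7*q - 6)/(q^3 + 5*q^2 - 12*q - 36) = (q + 1)/(q + 6)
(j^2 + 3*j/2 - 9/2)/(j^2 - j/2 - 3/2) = (j + 3)/(j + 1)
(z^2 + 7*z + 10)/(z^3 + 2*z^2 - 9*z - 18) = (z + 5)/(z^2 - 9)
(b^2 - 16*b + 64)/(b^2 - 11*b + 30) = (b^2 - 16*b + 64)/(b^2 - 11*b + 30)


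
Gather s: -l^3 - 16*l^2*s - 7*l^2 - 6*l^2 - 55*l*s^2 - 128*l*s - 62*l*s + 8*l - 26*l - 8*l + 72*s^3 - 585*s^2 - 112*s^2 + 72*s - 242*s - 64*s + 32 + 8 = -l^3 - 13*l^2 - 26*l + 72*s^3 + s^2*(-55*l - 697) + s*(-16*l^2 - 190*l - 234) + 40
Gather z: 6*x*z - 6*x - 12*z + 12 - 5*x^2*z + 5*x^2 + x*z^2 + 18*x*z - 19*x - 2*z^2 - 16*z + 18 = 5*x^2 - 25*x + z^2*(x - 2) + z*(-5*x^2 + 24*x - 28) + 30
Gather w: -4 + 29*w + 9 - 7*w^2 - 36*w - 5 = -7*w^2 - 7*w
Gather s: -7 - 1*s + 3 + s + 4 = 0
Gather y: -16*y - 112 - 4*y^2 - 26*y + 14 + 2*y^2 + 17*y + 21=-2*y^2 - 25*y - 77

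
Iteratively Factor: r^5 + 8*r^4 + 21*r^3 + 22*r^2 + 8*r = (r + 1)*(r^4 + 7*r^3 + 14*r^2 + 8*r) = (r + 1)^2*(r^3 + 6*r^2 + 8*r) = (r + 1)^2*(r + 2)*(r^2 + 4*r) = r*(r + 1)^2*(r + 2)*(r + 4)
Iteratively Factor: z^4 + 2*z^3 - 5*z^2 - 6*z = (z + 3)*(z^3 - z^2 - 2*z) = (z - 2)*(z + 3)*(z^2 + z) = (z - 2)*(z + 1)*(z + 3)*(z)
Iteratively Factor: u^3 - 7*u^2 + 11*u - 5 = (u - 5)*(u^2 - 2*u + 1) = (u - 5)*(u - 1)*(u - 1)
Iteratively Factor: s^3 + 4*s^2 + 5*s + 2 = (s + 2)*(s^2 + 2*s + 1) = (s + 1)*(s + 2)*(s + 1)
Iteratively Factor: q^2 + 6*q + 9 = (q + 3)*(q + 3)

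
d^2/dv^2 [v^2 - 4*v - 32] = 2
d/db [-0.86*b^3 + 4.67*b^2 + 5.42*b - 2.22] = -2.58*b^2 + 9.34*b + 5.42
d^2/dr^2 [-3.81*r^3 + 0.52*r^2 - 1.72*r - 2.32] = 1.04 - 22.86*r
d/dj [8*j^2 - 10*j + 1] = 16*j - 10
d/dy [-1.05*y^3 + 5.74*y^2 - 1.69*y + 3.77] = -3.15*y^2 + 11.48*y - 1.69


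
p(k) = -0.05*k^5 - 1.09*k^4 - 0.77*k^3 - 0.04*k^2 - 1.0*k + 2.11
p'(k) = -0.25*k^4 - 4.36*k^3 - 2.31*k^2 - 0.08*k - 1.0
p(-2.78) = -35.68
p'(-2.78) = 60.11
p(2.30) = -43.49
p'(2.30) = -73.45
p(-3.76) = -134.05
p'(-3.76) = 148.44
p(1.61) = -10.68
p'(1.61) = -26.99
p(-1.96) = -4.93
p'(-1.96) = 19.42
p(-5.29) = -526.19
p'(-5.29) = 384.44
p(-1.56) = 0.50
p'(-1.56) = 8.57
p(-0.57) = 2.70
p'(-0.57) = -0.92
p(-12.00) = -8821.73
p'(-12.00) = 2017.40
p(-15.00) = -14605.64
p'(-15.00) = 1539.20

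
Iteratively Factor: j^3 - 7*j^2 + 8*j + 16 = (j + 1)*(j^2 - 8*j + 16) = (j - 4)*(j + 1)*(j - 4)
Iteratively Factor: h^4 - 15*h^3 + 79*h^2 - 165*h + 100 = (h - 5)*(h^3 - 10*h^2 + 29*h - 20) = (h - 5)*(h - 1)*(h^2 - 9*h + 20) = (h - 5)*(h - 4)*(h - 1)*(h - 5)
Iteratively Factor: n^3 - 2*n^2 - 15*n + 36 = (n + 4)*(n^2 - 6*n + 9) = (n - 3)*(n + 4)*(n - 3)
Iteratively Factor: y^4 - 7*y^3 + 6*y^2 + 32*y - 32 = (y + 2)*(y^3 - 9*y^2 + 24*y - 16) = (y - 4)*(y + 2)*(y^2 - 5*y + 4) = (y - 4)*(y - 1)*(y + 2)*(y - 4)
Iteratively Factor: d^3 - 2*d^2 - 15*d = (d + 3)*(d^2 - 5*d) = d*(d + 3)*(d - 5)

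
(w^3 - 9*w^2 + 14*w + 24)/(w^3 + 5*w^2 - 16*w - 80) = (w^2 - 5*w - 6)/(w^2 + 9*w + 20)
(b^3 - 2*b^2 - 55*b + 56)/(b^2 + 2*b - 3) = (b^2 - b - 56)/(b + 3)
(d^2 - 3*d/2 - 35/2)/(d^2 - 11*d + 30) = (d + 7/2)/(d - 6)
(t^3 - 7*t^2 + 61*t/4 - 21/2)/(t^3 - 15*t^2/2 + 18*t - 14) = (t - 3/2)/(t - 2)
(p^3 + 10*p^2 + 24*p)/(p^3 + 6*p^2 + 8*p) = (p + 6)/(p + 2)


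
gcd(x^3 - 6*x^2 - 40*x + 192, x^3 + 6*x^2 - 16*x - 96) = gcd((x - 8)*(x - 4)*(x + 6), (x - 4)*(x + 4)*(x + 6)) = x^2 + 2*x - 24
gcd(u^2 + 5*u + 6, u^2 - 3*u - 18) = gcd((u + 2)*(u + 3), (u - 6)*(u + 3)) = u + 3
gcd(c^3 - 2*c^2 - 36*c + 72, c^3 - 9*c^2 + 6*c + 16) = c - 2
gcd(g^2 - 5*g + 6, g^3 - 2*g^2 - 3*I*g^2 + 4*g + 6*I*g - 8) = g - 2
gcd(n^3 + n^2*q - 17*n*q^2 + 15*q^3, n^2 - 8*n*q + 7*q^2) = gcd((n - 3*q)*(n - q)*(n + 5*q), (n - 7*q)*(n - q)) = -n + q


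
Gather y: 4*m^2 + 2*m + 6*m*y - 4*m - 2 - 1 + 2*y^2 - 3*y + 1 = 4*m^2 - 2*m + 2*y^2 + y*(6*m - 3) - 2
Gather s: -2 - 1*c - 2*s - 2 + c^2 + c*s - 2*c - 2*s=c^2 - 3*c + s*(c - 4) - 4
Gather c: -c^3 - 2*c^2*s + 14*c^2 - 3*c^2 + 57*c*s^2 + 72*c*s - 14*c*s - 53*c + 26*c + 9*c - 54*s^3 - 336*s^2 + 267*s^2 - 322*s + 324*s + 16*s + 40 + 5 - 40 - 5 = -c^3 + c^2*(11 - 2*s) + c*(57*s^2 + 58*s - 18) - 54*s^3 - 69*s^2 + 18*s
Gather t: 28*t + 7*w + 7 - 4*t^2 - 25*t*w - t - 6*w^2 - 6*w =-4*t^2 + t*(27 - 25*w) - 6*w^2 + w + 7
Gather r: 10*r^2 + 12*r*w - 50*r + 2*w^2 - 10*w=10*r^2 + r*(12*w - 50) + 2*w^2 - 10*w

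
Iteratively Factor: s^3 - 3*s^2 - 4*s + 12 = (s - 3)*(s^2 - 4) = (s - 3)*(s - 2)*(s + 2)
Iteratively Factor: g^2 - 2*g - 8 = (g + 2)*(g - 4)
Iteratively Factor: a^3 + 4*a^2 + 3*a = (a + 3)*(a^2 + a) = a*(a + 3)*(a + 1)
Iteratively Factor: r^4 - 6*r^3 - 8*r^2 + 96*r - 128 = (r - 4)*(r^3 - 2*r^2 - 16*r + 32) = (r - 4)*(r - 2)*(r^2 - 16) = (r - 4)*(r - 2)*(r + 4)*(r - 4)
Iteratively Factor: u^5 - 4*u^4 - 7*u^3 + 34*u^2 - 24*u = (u - 1)*(u^4 - 3*u^3 - 10*u^2 + 24*u) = (u - 4)*(u - 1)*(u^3 + u^2 - 6*u) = (u - 4)*(u - 1)*(u + 3)*(u^2 - 2*u) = (u - 4)*(u - 2)*(u - 1)*(u + 3)*(u)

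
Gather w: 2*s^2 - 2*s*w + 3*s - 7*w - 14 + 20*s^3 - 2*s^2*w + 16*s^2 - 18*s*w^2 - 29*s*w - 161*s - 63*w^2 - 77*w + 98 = 20*s^3 + 18*s^2 - 158*s + w^2*(-18*s - 63) + w*(-2*s^2 - 31*s - 84) + 84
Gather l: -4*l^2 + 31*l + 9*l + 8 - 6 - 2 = -4*l^2 + 40*l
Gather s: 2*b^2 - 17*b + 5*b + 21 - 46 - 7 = 2*b^2 - 12*b - 32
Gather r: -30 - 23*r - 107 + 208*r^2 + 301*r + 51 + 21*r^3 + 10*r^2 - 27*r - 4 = 21*r^3 + 218*r^2 + 251*r - 90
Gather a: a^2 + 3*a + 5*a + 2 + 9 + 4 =a^2 + 8*a + 15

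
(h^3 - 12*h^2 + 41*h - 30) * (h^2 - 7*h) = h^5 - 19*h^4 + 125*h^3 - 317*h^2 + 210*h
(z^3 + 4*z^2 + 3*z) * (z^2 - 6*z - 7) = z^5 - 2*z^4 - 28*z^3 - 46*z^2 - 21*z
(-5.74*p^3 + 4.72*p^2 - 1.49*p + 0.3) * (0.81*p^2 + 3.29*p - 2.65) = -4.6494*p^5 - 15.0614*p^4 + 29.5329*p^3 - 17.1671*p^2 + 4.9355*p - 0.795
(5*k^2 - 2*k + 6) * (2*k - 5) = 10*k^3 - 29*k^2 + 22*k - 30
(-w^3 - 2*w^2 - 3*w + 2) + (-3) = -w^3 - 2*w^2 - 3*w - 1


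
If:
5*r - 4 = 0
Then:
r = 4/5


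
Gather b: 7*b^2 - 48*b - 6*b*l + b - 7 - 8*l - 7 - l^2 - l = 7*b^2 + b*(-6*l - 47) - l^2 - 9*l - 14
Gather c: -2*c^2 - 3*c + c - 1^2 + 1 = -2*c^2 - 2*c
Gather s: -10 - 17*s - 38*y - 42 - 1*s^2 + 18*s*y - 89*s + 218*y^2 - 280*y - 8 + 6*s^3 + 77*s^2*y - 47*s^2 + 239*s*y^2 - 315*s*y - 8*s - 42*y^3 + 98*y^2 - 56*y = 6*s^3 + s^2*(77*y - 48) + s*(239*y^2 - 297*y - 114) - 42*y^3 + 316*y^2 - 374*y - 60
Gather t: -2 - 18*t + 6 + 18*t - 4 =0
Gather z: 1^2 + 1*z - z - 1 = 0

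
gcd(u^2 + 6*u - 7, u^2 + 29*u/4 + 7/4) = u + 7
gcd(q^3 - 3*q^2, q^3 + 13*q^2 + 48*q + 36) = 1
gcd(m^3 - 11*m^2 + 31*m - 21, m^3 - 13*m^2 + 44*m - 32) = m - 1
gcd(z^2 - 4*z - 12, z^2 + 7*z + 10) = z + 2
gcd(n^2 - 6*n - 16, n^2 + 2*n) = n + 2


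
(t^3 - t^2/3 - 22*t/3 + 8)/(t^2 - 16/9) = 3*(t^2 + t - 6)/(3*t + 4)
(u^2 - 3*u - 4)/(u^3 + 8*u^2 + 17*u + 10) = (u - 4)/(u^2 + 7*u + 10)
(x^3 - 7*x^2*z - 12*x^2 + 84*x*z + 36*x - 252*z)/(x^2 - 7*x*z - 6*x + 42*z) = x - 6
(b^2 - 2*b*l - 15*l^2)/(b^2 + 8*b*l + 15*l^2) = (b - 5*l)/(b + 5*l)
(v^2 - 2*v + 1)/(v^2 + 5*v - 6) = (v - 1)/(v + 6)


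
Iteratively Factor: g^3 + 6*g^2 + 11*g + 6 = (g + 1)*(g^2 + 5*g + 6) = (g + 1)*(g + 3)*(g + 2)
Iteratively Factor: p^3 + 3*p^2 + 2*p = (p)*(p^2 + 3*p + 2) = p*(p + 2)*(p + 1)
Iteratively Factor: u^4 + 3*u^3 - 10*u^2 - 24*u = (u + 2)*(u^3 + u^2 - 12*u) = u*(u + 2)*(u^2 + u - 12) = u*(u + 2)*(u + 4)*(u - 3)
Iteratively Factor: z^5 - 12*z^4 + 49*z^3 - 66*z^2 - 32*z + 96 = (z - 4)*(z^4 - 8*z^3 + 17*z^2 + 2*z - 24) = (z - 4)*(z - 3)*(z^3 - 5*z^2 + 2*z + 8) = (z - 4)*(z - 3)*(z + 1)*(z^2 - 6*z + 8) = (z - 4)^2*(z - 3)*(z + 1)*(z - 2)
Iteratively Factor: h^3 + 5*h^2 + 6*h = (h + 2)*(h^2 + 3*h) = (h + 2)*(h + 3)*(h)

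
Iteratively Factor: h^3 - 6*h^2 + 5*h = (h - 5)*(h^2 - h) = (h - 5)*(h - 1)*(h)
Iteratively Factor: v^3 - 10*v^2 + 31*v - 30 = (v - 5)*(v^2 - 5*v + 6) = (v - 5)*(v - 3)*(v - 2)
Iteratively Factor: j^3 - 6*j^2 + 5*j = (j)*(j^2 - 6*j + 5) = j*(j - 1)*(j - 5)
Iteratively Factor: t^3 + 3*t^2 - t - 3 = (t - 1)*(t^2 + 4*t + 3) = (t - 1)*(t + 3)*(t + 1)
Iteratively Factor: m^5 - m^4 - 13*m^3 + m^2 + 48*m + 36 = (m - 3)*(m^4 + 2*m^3 - 7*m^2 - 20*m - 12) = (m - 3)*(m + 2)*(m^3 - 7*m - 6) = (m - 3)*(m + 1)*(m + 2)*(m^2 - m - 6) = (m - 3)*(m + 1)*(m + 2)^2*(m - 3)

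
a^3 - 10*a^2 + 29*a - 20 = (a - 5)*(a - 4)*(a - 1)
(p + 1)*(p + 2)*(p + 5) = p^3 + 8*p^2 + 17*p + 10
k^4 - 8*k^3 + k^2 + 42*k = k*(k - 7)*(k - 3)*(k + 2)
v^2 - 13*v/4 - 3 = (v - 4)*(v + 3/4)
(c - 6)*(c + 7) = c^2 + c - 42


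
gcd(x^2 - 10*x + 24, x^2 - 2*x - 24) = x - 6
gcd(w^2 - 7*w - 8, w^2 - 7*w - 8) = w^2 - 7*w - 8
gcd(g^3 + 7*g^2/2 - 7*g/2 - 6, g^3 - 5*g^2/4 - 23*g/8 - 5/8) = g + 1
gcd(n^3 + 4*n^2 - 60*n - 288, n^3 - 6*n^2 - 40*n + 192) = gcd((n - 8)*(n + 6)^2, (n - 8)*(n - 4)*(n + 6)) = n^2 - 2*n - 48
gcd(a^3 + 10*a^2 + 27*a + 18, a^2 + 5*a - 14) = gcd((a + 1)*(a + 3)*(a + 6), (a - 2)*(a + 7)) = 1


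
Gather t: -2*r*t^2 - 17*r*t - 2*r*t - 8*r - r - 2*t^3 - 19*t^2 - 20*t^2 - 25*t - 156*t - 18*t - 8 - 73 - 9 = -9*r - 2*t^3 + t^2*(-2*r - 39) + t*(-19*r - 199) - 90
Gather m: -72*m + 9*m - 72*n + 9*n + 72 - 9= -63*m - 63*n + 63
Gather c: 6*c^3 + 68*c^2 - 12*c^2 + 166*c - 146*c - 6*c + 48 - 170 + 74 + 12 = 6*c^3 + 56*c^2 + 14*c - 36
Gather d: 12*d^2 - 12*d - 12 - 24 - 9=12*d^2 - 12*d - 45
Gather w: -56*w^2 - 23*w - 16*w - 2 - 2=-56*w^2 - 39*w - 4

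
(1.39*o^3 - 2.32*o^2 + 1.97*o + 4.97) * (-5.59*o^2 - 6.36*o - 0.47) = -7.7701*o^5 + 4.1284*o^4 + 3.0896*o^3 - 39.2211*o^2 - 32.5351*o - 2.3359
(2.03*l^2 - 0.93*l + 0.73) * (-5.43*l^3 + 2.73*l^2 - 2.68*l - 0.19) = -11.0229*l^5 + 10.5918*l^4 - 11.9432*l^3 + 4.0996*l^2 - 1.7797*l - 0.1387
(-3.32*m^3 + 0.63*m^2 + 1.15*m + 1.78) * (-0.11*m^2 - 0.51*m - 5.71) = 0.3652*m^5 + 1.6239*m^4 + 18.5094*m^3 - 4.3796*m^2 - 7.4743*m - 10.1638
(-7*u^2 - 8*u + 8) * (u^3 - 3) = -7*u^5 - 8*u^4 + 8*u^3 + 21*u^2 + 24*u - 24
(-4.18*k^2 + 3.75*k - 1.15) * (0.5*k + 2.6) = -2.09*k^3 - 8.993*k^2 + 9.175*k - 2.99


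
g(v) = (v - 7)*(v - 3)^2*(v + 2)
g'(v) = (v - 7)*(v - 3)^2 + (v - 7)*(v + 2)*(2*v - 6) + (v - 3)^2*(v + 2) = 4*v^3 - 33*v^2 + 50*v + 39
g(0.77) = -85.82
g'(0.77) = 59.76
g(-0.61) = -137.85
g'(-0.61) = -4.69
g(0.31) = -111.83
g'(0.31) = 51.45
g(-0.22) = -133.25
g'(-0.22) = 26.36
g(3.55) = -5.79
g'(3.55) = -20.43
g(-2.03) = 6.85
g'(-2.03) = -231.95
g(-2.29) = 75.39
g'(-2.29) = -296.59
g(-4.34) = 1429.62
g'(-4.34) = -1126.56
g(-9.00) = 16128.00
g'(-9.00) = -6000.00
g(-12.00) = 42750.00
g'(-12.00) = -12225.00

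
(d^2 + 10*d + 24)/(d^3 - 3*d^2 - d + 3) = (d^2 + 10*d + 24)/(d^3 - 3*d^2 - d + 3)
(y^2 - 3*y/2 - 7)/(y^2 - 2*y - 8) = (y - 7/2)/(y - 4)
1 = 1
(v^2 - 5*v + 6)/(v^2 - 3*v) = (v - 2)/v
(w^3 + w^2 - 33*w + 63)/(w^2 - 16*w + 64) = (w^3 + w^2 - 33*w + 63)/(w^2 - 16*w + 64)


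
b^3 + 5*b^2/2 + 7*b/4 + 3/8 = (b + 1/2)^2*(b + 3/2)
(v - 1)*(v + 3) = v^2 + 2*v - 3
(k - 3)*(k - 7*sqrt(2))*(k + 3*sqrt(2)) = k^3 - 4*sqrt(2)*k^2 - 3*k^2 - 42*k + 12*sqrt(2)*k + 126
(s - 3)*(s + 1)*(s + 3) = s^3 + s^2 - 9*s - 9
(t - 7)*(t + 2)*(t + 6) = t^3 + t^2 - 44*t - 84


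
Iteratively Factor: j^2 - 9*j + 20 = (j - 5)*(j - 4)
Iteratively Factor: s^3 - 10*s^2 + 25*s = (s)*(s^2 - 10*s + 25) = s*(s - 5)*(s - 5)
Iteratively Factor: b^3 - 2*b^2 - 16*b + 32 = (b - 4)*(b^2 + 2*b - 8) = (b - 4)*(b + 4)*(b - 2)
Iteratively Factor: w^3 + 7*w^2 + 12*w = (w + 3)*(w^2 + 4*w) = (w + 3)*(w + 4)*(w)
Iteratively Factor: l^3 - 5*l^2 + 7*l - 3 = (l - 3)*(l^2 - 2*l + 1) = (l - 3)*(l - 1)*(l - 1)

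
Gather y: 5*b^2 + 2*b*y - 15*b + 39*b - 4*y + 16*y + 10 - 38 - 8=5*b^2 + 24*b + y*(2*b + 12) - 36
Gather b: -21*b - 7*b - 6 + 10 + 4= 8 - 28*b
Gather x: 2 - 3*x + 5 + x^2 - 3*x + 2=x^2 - 6*x + 9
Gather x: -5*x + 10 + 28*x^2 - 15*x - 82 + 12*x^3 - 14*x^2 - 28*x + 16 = 12*x^3 + 14*x^2 - 48*x - 56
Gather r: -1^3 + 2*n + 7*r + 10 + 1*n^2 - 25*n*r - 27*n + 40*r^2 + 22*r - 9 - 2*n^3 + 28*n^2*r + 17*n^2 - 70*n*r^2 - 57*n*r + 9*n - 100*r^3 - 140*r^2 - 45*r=-2*n^3 + 18*n^2 - 16*n - 100*r^3 + r^2*(-70*n - 100) + r*(28*n^2 - 82*n - 16)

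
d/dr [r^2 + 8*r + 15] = 2*r + 8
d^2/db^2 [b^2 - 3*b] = 2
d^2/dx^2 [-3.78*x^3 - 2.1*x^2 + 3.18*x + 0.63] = -22.68*x - 4.2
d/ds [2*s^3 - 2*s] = 6*s^2 - 2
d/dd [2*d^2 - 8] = 4*d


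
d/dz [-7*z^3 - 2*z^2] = z*(-21*z - 4)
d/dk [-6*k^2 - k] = -12*k - 1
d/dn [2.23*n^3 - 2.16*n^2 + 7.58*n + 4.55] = 6.69*n^2 - 4.32*n + 7.58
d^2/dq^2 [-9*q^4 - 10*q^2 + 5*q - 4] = -108*q^2 - 20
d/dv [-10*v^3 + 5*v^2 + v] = -30*v^2 + 10*v + 1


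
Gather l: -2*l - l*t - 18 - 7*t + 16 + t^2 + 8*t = l*(-t - 2) + t^2 + t - 2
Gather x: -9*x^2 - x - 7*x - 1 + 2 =-9*x^2 - 8*x + 1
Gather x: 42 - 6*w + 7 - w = 49 - 7*w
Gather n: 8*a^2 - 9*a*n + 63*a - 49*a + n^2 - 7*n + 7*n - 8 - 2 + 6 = 8*a^2 - 9*a*n + 14*a + n^2 - 4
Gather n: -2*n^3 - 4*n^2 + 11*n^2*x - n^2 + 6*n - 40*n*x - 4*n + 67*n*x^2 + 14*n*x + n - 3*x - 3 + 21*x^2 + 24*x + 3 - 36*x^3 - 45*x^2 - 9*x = -2*n^3 + n^2*(11*x - 5) + n*(67*x^2 - 26*x + 3) - 36*x^3 - 24*x^2 + 12*x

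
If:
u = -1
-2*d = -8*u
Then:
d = -4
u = -1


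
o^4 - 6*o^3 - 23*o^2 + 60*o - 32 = (o - 8)*(o - 1)^2*(o + 4)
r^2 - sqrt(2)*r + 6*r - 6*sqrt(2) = (r + 6)*(r - sqrt(2))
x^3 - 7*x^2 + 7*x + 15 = (x - 5)*(x - 3)*(x + 1)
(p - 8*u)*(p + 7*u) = p^2 - p*u - 56*u^2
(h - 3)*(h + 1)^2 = h^3 - h^2 - 5*h - 3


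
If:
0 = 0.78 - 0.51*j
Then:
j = 1.53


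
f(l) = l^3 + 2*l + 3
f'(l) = 3*l^2 + 2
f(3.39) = 48.74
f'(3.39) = 36.48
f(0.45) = 3.99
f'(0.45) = 2.61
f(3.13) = 39.92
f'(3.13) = 31.39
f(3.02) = 36.58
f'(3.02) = 29.36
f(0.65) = 4.57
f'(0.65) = 3.27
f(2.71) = 28.32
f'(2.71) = 24.03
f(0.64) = 4.54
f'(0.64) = 3.23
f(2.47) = 23.01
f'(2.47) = 20.30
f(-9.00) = -744.00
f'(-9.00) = 245.00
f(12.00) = 1755.00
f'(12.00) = 434.00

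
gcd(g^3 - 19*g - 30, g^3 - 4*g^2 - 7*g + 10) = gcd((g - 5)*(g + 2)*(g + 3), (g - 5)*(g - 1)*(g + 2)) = g^2 - 3*g - 10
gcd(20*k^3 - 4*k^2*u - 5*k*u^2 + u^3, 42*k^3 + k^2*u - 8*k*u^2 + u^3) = 2*k + u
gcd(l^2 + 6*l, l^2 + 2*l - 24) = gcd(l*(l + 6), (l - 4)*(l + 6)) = l + 6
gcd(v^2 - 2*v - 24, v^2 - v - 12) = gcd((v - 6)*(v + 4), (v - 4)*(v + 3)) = 1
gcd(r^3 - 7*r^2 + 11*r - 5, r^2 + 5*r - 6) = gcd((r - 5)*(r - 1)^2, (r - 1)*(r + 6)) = r - 1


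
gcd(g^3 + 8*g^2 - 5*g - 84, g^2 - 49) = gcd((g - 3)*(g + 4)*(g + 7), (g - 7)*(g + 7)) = g + 7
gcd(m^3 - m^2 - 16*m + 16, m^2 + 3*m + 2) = 1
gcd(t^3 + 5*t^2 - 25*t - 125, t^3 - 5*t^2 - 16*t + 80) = t - 5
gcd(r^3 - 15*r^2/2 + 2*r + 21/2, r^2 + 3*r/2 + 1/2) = r + 1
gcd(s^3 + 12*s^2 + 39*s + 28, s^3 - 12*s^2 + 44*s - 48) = 1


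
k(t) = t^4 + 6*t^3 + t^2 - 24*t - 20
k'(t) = 4*t^3 + 18*t^2 + 2*t - 24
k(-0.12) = -17.12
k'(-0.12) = -23.99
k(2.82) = 118.07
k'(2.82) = 214.49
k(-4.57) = -25.92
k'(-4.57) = -38.99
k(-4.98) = -1.66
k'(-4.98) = -81.58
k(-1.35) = 2.78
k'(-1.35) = -3.74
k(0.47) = -30.39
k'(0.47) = -18.67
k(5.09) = 1346.21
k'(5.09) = 980.01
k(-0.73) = -4.00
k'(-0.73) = -17.42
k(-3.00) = -20.00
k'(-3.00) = 24.00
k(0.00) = -20.00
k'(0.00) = -24.00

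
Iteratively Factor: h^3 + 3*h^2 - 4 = (h + 2)*(h^2 + h - 2) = (h + 2)^2*(h - 1)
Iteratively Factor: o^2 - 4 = (o - 2)*(o + 2)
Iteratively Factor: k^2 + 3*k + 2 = (k + 1)*(k + 2)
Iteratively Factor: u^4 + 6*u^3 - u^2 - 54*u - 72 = (u - 3)*(u^3 + 9*u^2 + 26*u + 24) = (u - 3)*(u + 2)*(u^2 + 7*u + 12) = (u - 3)*(u + 2)*(u + 3)*(u + 4)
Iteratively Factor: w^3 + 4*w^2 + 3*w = (w)*(w^2 + 4*w + 3) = w*(w + 1)*(w + 3)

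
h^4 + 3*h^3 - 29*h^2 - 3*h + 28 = (h - 4)*(h - 1)*(h + 1)*(h + 7)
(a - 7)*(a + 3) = a^2 - 4*a - 21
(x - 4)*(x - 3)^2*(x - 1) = x^4 - 11*x^3 + 43*x^2 - 69*x + 36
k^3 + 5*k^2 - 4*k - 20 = (k - 2)*(k + 2)*(k + 5)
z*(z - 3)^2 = z^3 - 6*z^2 + 9*z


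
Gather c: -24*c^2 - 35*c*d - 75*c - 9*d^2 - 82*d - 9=-24*c^2 + c*(-35*d - 75) - 9*d^2 - 82*d - 9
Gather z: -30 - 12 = -42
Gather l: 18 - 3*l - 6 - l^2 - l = -l^2 - 4*l + 12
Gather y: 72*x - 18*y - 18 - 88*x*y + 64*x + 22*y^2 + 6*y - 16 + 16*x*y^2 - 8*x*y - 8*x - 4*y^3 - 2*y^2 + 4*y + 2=128*x - 4*y^3 + y^2*(16*x + 20) + y*(-96*x - 8) - 32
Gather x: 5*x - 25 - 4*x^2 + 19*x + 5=-4*x^2 + 24*x - 20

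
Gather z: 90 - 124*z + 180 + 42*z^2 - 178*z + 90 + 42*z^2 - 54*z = 84*z^2 - 356*z + 360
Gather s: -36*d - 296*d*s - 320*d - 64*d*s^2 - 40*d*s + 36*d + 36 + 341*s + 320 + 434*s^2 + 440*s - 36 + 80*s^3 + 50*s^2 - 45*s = -320*d + 80*s^3 + s^2*(484 - 64*d) + s*(736 - 336*d) + 320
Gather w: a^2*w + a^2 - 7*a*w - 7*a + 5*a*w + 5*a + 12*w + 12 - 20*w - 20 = a^2 - 2*a + w*(a^2 - 2*a - 8) - 8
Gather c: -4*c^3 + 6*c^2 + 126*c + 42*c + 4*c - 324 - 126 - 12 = -4*c^3 + 6*c^2 + 172*c - 462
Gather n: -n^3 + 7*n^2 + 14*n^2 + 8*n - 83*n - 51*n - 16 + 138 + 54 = -n^3 + 21*n^2 - 126*n + 176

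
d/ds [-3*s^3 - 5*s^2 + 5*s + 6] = -9*s^2 - 10*s + 5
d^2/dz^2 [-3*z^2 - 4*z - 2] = -6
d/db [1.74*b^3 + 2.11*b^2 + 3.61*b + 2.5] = 5.22*b^2 + 4.22*b + 3.61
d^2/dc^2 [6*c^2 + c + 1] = 12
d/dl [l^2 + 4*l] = 2*l + 4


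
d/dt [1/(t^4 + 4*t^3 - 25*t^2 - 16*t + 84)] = 2*(-2*t^3 - 6*t^2 + 25*t + 8)/(t^4 + 4*t^3 - 25*t^2 - 16*t + 84)^2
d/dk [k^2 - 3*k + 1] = 2*k - 3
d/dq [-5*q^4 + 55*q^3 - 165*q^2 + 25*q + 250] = -20*q^3 + 165*q^2 - 330*q + 25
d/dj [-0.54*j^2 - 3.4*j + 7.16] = -1.08*j - 3.4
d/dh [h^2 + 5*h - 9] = 2*h + 5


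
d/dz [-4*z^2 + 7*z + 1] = 7 - 8*z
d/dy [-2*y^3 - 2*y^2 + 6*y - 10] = -6*y^2 - 4*y + 6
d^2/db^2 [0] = 0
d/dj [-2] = 0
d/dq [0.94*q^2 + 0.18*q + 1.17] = 1.88*q + 0.18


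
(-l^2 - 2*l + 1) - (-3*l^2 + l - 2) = 2*l^2 - 3*l + 3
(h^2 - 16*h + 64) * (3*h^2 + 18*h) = 3*h^4 - 30*h^3 - 96*h^2 + 1152*h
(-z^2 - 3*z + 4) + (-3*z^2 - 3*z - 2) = -4*z^2 - 6*z + 2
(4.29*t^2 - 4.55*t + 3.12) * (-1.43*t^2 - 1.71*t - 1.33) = -6.1347*t^4 - 0.829400000000001*t^3 - 2.3868*t^2 + 0.716299999999999*t - 4.1496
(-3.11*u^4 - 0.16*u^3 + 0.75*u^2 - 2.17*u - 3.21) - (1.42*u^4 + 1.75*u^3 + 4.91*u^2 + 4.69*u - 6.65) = -4.53*u^4 - 1.91*u^3 - 4.16*u^2 - 6.86*u + 3.44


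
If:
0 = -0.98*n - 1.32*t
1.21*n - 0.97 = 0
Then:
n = 0.80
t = -0.60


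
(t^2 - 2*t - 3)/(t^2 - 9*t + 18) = (t + 1)/(t - 6)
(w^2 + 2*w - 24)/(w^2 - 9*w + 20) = (w + 6)/(w - 5)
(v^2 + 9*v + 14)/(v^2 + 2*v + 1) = (v^2 + 9*v + 14)/(v^2 + 2*v + 1)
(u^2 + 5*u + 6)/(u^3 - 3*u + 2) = (u + 3)/(u^2 - 2*u + 1)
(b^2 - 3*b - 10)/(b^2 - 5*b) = (b + 2)/b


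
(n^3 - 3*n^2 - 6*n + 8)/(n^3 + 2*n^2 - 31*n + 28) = (n + 2)/(n + 7)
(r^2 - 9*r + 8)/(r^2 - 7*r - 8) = (r - 1)/(r + 1)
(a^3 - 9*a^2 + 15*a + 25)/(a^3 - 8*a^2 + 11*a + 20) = (a - 5)/(a - 4)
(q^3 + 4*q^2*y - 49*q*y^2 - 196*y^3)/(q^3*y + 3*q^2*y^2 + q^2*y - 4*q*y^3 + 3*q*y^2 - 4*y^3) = (-q^2 + 49*y^2)/(y*(-q^2 + q*y - q + y))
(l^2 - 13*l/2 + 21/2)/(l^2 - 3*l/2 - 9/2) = (2*l - 7)/(2*l + 3)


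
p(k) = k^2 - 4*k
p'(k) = 2*k - 4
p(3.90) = -0.39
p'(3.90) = 3.80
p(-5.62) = 54.06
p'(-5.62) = -15.24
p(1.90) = -3.99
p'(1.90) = -0.20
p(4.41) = 1.81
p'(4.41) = 4.82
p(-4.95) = 44.30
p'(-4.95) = -13.90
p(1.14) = -3.26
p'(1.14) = -1.72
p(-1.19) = 6.18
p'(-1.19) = -6.38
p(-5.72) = 55.60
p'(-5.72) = -15.44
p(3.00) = -3.00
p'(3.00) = 2.00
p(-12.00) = 192.00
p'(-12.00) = -28.00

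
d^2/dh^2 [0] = 0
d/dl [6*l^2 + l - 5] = 12*l + 1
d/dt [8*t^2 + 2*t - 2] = 16*t + 2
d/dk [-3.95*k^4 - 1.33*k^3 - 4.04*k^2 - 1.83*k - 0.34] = -15.8*k^3 - 3.99*k^2 - 8.08*k - 1.83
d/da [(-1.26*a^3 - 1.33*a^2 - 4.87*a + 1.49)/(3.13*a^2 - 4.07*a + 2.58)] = (-3.9438*a^4 + 10.2564*a^3 + 10.9038*a^2 - 16.1902*a - 6.5003)/(9.7969*a^4 - 25.4782*a^3 + 32.7157*a^2 - 21.0012*a + 6.6564)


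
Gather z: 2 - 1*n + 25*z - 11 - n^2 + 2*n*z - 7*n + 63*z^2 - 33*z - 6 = -n^2 - 8*n + 63*z^2 + z*(2*n - 8) - 15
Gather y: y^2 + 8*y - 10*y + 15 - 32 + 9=y^2 - 2*y - 8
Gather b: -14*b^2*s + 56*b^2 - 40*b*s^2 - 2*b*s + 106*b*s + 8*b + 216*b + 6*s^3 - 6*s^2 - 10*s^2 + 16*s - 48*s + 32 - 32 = b^2*(56 - 14*s) + b*(-40*s^2 + 104*s + 224) + 6*s^3 - 16*s^2 - 32*s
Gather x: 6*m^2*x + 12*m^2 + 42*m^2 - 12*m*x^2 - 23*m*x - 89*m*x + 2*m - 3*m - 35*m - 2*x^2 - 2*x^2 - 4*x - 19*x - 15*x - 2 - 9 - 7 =54*m^2 - 36*m + x^2*(-12*m - 4) + x*(6*m^2 - 112*m - 38) - 18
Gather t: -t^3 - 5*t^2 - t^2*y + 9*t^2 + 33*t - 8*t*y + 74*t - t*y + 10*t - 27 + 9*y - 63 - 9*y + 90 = -t^3 + t^2*(4 - y) + t*(117 - 9*y)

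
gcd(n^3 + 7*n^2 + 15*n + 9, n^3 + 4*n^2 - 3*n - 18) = n^2 + 6*n + 9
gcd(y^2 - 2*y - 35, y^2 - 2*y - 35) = y^2 - 2*y - 35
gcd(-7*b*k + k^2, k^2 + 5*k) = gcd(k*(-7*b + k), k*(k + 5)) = k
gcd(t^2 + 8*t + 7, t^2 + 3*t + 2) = t + 1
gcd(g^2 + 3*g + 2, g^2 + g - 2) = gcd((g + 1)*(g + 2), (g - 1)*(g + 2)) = g + 2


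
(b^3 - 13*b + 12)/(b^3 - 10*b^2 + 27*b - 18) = (b + 4)/(b - 6)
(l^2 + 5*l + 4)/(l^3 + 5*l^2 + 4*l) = 1/l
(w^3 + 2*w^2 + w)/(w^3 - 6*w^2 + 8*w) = (w^2 + 2*w + 1)/(w^2 - 6*w + 8)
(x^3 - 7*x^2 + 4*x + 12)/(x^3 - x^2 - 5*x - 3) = (x^2 - 8*x + 12)/(x^2 - 2*x - 3)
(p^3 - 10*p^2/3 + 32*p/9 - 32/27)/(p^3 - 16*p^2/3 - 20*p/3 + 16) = (p^2 - 2*p + 8/9)/(p^2 - 4*p - 12)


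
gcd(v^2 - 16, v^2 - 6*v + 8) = v - 4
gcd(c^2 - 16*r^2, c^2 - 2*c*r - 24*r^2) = c + 4*r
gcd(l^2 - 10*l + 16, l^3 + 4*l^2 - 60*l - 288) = l - 8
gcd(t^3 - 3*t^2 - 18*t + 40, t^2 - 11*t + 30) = t - 5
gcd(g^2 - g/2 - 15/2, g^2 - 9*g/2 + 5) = 1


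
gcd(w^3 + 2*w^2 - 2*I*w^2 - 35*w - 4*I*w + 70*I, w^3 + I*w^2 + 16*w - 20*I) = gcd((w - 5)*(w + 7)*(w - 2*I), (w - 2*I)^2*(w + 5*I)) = w - 2*I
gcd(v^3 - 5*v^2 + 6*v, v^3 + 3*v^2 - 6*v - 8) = v - 2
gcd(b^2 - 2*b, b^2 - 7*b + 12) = 1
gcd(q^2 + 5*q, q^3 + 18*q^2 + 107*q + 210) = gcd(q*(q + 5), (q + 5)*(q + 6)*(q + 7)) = q + 5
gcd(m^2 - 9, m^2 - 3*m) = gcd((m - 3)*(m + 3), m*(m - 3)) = m - 3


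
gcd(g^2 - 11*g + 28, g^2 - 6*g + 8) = g - 4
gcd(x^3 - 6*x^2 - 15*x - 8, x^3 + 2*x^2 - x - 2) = x + 1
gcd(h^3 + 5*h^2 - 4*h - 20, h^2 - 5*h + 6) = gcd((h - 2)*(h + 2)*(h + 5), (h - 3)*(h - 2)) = h - 2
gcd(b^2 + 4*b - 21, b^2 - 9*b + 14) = 1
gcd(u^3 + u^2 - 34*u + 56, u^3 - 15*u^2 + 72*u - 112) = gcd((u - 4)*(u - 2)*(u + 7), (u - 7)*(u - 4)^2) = u - 4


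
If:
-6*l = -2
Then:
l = 1/3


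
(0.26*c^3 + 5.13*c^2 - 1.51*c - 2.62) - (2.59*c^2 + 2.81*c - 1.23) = 0.26*c^3 + 2.54*c^2 - 4.32*c - 1.39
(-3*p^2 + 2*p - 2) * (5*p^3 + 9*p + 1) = -15*p^5 + 10*p^4 - 37*p^3 + 15*p^2 - 16*p - 2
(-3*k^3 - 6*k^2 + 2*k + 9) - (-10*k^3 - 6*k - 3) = 7*k^3 - 6*k^2 + 8*k + 12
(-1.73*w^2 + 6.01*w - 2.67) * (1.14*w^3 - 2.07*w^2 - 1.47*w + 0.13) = -1.9722*w^5 + 10.4325*w^4 - 12.9414*w^3 - 3.5327*w^2 + 4.7062*w - 0.3471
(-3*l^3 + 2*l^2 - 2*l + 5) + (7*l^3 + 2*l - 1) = 4*l^3 + 2*l^2 + 4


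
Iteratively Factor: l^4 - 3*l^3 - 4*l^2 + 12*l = (l)*(l^3 - 3*l^2 - 4*l + 12) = l*(l + 2)*(l^2 - 5*l + 6) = l*(l - 2)*(l + 2)*(l - 3)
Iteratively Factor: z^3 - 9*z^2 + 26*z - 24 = (z - 4)*(z^2 - 5*z + 6) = (z - 4)*(z - 2)*(z - 3)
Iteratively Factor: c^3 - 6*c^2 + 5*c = (c)*(c^2 - 6*c + 5) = c*(c - 5)*(c - 1)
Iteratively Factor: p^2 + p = (p)*(p + 1)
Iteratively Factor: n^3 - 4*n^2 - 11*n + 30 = (n - 5)*(n^2 + n - 6) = (n - 5)*(n + 3)*(n - 2)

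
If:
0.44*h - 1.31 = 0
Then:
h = 2.98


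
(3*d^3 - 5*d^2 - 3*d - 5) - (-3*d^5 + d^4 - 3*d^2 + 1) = 3*d^5 - d^4 + 3*d^3 - 2*d^2 - 3*d - 6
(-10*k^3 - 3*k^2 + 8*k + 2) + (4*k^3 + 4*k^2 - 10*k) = -6*k^3 + k^2 - 2*k + 2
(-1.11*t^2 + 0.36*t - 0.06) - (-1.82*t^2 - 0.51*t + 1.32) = 0.71*t^2 + 0.87*t - 1.38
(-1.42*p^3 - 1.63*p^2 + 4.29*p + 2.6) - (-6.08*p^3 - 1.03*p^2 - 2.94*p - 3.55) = 4.66*p^3 - 0.6*p^2 + 7.23*p + 6.15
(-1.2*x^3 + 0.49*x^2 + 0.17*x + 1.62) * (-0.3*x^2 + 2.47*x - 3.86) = 0.36*x^5 - 3.111*x^4 + 5.7913*x^3 - 1.9575*x^2 + 3.3452*x - 6.2532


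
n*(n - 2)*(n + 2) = n^3 - 4*n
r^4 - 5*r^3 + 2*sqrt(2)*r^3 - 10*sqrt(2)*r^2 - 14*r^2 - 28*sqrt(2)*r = r*(r - 7)*(r + 2)*(r + 2*sqrt(2))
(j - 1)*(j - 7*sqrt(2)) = j^2 - 7*sqrt(2)*j - j + 7*sqrt(2)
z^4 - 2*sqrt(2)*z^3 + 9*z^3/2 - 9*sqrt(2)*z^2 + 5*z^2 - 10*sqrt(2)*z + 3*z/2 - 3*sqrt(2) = (z + 1/2)*(z + 1)*(z + 3)*(z - 2*sqrt(2))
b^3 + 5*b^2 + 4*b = b*(b + 1)*(b + 4)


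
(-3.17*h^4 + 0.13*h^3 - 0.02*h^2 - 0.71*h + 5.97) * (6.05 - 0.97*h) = 3.0749*h^5 - 19.3046*h^4 + 0.8059*h^3 + 0.5677*h^2 - 10.0864*h + 36.1185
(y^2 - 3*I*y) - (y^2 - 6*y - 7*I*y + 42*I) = 6*y + 4*I*y - 42*I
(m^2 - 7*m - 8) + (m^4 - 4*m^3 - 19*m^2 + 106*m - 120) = m^4 - 4*m^3 - 18*m^2 + 99*m - 128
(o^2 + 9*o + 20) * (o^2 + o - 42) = o^4 + 10*o^3 - 13*o^2 - 358*o - 840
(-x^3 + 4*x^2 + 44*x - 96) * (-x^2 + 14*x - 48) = x^5 - 18*x^4 + 60*x^3 + 520*x^2 - 3456*x + 4608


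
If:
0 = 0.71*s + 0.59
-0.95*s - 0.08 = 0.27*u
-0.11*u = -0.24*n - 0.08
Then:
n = 0.87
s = -0.83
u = 2.63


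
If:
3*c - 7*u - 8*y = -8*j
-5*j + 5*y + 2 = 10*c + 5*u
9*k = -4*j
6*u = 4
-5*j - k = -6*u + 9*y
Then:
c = -34/65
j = 3222/3965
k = -1432/3965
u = 2/3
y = 394/11895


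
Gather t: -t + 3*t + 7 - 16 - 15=2*t - 24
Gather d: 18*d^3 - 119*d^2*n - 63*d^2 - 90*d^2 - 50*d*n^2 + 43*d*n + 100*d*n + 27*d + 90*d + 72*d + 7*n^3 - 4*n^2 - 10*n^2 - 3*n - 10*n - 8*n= 18*d^3 + d^2*(-119*n - 153) + d*(-50*n^2 + 143*n + 189) + 7*n^3 - 14*n^2 - 21*n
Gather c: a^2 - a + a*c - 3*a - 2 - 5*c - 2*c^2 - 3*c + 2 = a^2 - 4*a - 2*c^2 + c*(a - 8)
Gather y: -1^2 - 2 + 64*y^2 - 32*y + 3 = 64*y^2 - 32*y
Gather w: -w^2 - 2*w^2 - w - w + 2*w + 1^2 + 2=3 - 3*w^2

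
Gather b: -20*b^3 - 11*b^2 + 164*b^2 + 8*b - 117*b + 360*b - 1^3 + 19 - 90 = -20*b^3 + 153*b^2 + 251*b - 72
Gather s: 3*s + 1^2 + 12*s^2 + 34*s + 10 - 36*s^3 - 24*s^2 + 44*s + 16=-36*s^3 - 12*s^2 + 81*s + 27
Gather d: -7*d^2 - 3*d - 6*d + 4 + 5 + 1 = -7*d^2 - 9*d + 10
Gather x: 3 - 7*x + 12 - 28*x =15 - 35*x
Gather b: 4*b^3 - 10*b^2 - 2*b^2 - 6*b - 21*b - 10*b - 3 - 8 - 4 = 4*b^3 - 12*b^2 - 37*b - 15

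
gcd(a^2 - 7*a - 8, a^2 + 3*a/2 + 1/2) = a + 1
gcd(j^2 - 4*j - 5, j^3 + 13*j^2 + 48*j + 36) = j + 1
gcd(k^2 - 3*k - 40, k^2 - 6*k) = 1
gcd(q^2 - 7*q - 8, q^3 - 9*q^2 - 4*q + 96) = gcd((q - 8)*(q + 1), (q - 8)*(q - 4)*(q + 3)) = q - 8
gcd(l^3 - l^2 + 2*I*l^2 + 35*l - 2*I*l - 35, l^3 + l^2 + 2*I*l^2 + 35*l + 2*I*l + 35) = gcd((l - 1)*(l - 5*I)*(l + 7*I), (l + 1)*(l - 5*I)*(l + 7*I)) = l^2 + 2*I*l + 35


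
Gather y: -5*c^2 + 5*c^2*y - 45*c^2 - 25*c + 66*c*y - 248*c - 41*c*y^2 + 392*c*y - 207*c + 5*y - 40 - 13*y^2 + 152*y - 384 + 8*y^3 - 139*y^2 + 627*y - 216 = -50*c^2 - 480*c + 8*y^3 + y^2*(-41*c - 152) + y*(5*c^2 + 458*c + 784) - 640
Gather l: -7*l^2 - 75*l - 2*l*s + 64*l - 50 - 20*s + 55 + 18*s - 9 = -7*l^2 + l*(-2*s - 11) - 2*s - 4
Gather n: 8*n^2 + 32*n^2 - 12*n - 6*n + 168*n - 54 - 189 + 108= 40*n^2 + 150*n - 135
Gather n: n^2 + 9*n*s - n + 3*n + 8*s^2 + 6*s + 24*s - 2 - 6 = n^2 + n*(9*s + 2) + 8*s^2 + 30*s - 8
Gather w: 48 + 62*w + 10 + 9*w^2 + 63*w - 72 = 9*w^2 + 125*w - 14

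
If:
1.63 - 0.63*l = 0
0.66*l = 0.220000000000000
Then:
No Solution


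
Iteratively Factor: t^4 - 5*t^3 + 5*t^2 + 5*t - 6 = (t - 1)*(t^3 - 4*t^2 + t + 6) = (t - 1)*(t + 1)*(t^2 - 5*t + 6) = (t - 3)*(t - 1)*(t + 1)*(t - 2)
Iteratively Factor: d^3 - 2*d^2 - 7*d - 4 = (d + 1)*(d^2 - 3*d - 4) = (d - 4)*(d + 1)*(d + 1)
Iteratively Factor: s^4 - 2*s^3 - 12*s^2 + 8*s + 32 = (s + 2)*(s^3 - 4*s^2 - 4*s + 16) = (s - 4)*(s + 2)*(s^2 - 4) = (s - 4)*(s + 2)^2*(s - 2)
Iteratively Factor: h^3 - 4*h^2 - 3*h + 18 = (h + 2)*(h^2 - 6*h + 9) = (h - 3)*(h + 2)*(h - 3)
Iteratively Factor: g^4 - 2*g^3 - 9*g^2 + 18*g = (g)*(g^3 - 2*g^2 - 9*g + 18) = g*(g - 2)*(g^2 - 9) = g*(g - 2)*(g + 3)*(g - 3)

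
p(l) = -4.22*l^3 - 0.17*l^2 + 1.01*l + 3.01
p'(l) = -12.66*l^2 - 0.34*l + 1.01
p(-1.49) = 15.09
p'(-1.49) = -26.59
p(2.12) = -35.82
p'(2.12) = -56.61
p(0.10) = 3.11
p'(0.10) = 0.85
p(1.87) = -23.29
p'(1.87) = -43.90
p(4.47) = -372.78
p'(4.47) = -253.47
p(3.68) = -205.88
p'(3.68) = -171.69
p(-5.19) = 583.14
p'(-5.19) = -338.24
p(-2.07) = 37.62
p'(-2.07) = -52.53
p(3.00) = -109.43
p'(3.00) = -113.95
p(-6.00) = 902.35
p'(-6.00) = -452.71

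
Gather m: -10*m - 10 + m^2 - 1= m^2 - 10*m - 11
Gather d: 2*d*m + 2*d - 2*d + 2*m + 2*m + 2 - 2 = 2*d*m + 4*m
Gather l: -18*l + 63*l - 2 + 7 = 45*l + 5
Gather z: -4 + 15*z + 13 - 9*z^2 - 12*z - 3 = -9*z^2 + 3*z + 6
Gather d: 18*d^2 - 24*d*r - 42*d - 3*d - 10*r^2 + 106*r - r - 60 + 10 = 18*d^2 + d*(-24*r - 45) - 10*r^2 + 105*r - 50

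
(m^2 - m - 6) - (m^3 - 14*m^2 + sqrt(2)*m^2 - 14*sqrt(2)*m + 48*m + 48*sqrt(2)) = -m^3 - sqrt(2)*m^2 + 15*m^2 - 49*m + 14*sqrt(2)*m - 48*sqrt(2) - 6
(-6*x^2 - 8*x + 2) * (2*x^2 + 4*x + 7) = -12*x^4 - 40*x^3 - 70*x^2 - 48*x + 14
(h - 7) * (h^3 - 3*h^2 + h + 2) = h^4 - 10*h^3 + 22*h^2 - 5*h - 14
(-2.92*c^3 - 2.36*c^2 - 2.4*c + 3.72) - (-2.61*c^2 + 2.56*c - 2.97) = -2.92*c^3 + 0.25*c^2 - 4.96*c + 6.69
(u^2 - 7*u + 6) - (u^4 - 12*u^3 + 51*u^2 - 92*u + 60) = -u^4 + 12*u^3 - 50*u^2 + 85*u - 54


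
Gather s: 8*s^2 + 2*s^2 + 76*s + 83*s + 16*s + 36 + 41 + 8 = 10*s^2 + 175*s + 85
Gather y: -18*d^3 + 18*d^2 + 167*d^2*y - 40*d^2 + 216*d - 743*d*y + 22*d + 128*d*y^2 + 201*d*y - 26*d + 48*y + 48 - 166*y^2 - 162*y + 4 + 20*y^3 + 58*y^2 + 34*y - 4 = -18*d^3 - 22*d^2 + 212*d + 20*y^3 + y^2*(128*d - 108) + y*(167*d^2 - 542*d - 80) + 48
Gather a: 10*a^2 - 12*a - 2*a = 10*a^2 - 14*a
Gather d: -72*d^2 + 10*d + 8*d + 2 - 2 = -72*d^2 + 18*d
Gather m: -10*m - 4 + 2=-10*m - 2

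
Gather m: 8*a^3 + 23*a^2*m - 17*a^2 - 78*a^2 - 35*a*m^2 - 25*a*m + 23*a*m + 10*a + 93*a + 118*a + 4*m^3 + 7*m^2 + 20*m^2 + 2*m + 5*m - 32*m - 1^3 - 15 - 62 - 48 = 8*a^3 - 95*a^2 + 221*a + 4*m^3 + m^2*(27 - 35*a) + m*(23*a^2 - 2*a - 25) - 126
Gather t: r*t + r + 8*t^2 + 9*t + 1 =r + 8*t^2 + t*(r + 9) + 1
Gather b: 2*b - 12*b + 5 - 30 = -10*b - 25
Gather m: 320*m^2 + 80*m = 320*m^2 + 80*m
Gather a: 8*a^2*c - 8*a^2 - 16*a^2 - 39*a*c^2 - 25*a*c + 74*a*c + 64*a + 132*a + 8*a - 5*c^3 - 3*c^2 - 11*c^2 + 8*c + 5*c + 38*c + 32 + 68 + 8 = a^2*(8*c - 24) + a*(-39*c^2 + 49*c + 204) - 5*c^3 - 14*c^2 + 51*c + 108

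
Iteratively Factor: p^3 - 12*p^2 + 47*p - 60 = (p - 4)*(p^2 - 8*p + 15) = (p - 5)*(p - 4)*(p - 3)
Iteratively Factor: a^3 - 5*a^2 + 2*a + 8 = (a - 4)*(a^2 - a - 2) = (a - 4)*(a + 1)*(a - 2)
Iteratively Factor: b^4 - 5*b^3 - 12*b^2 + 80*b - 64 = (b - 4)*(b^3 - b^2 - 16*b + 16) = (b - 4)*(b + 4)*(b^2 - 5*b + 4) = (b - 4)*(b - 1)*(b + 4)*(b - 4)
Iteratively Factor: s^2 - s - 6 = (s + 2)*(s - 3)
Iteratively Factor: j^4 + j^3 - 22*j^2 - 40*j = (j + 4)*(j^3 - 3*j^2 - 10*j) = (j - 5)*(j + 4)*(j^2 + 2*j) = (j - 5)*(j + 2)*(j + 4)*(j)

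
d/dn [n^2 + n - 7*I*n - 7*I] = 2*n + 1 - 7*I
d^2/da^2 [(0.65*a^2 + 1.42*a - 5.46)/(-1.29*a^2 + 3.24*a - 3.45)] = (-1.77635683940025e-15*a^4 - 10.159524*a^3 + 71.872866*a^2 - 99.005436*a + 18.815562)/(2.146689*a^6 - 16.175052*a^5 + 57.849147*a^4 - 120.529944*a^3 + 154.712835*a^2 - 115.6923*a + 41.063625)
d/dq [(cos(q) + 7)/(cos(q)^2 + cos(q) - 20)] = (cos(q)^2 + 14*cos(q) + 27)*sin(q)/(cos(q)^2 + cos(q) - 20)^2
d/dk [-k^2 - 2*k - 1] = -2*k - 2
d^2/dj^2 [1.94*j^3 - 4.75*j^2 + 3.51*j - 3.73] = 11.64*j - 9.5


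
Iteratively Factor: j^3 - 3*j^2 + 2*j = (j)*(j^2 - 3*j + 2) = j*(j - 1)*(j - 2)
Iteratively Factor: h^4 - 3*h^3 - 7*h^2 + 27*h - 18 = (h - 2)*(h^3 - h^2 - 9*h + 9) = (h - 3)*(h - 2)*(h^2 + 2*h - 3) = (h - 3)*(h - 2)*(h - 1)*(h + 3)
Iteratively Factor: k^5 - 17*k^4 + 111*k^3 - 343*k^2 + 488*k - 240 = (k - 4)*(k^4 - 13*k^3 + 59*k^2 - 107*k + 60) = (k - 4)^2*(k^3 - 9*k^2 + 23*k - 15) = (k - 4)^2*(k - 3)*(k^2 - 6*k + 5) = (k - 4)^2*(k - 3)*(k - 1)*(k - 5)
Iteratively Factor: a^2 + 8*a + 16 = (a + 4)*(a + 4)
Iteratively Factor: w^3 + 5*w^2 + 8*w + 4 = (w + 2)*(w^2 + 3*w + 2) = (w + 2)^2*(w + 1)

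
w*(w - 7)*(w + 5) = w^3 - 2*w^2 - 35*w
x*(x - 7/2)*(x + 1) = x^3 - 5*x^2/2 - 7*x/2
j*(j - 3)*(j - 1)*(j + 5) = j^4 + j^3 - 17*j^2 + 15*j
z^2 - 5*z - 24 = (z - 8)*(z + 3)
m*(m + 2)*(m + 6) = m^3 + 8*m^2 + 12*m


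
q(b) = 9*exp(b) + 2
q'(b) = 9*exp(b)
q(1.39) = 38.13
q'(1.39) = 36.13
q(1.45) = 40.37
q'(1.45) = 38.37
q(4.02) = 503.31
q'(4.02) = 501.31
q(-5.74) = 2.03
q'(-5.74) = 0.03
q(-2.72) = 2.59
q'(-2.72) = 0.59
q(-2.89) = 2.50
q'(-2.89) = 0.50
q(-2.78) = 2.56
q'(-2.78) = 0.56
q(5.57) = 2363.91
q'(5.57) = 2361.91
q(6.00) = 3632.86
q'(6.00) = 3630.86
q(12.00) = 1464795.12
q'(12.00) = 1464793.12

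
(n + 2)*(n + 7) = n^2 + 9*n + 14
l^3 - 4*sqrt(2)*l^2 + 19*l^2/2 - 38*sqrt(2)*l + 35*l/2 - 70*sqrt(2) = (l + 5/2)*(l + 7)*(l - 4*sqrt(2))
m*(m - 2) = m^2 - 2*m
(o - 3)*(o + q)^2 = o^3 + 2*o^2*q - 3*o^2 + o*q^2 - 6*o*q - 3*q^2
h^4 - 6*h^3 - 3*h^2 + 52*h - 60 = (h - 5)*(h - 2)^2*(h + 3)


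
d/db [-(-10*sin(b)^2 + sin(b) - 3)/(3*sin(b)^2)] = (sin(b) - 6)*cos(b)/(3*sin(b)^3)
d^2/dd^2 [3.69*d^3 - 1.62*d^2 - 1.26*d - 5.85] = 22.14*d - 3.24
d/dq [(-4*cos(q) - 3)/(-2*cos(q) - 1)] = 2*sin(q)/(2*cos(q) + 1)^2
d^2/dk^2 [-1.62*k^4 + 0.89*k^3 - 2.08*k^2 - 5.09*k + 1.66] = -19.44*k^2 + 5.34*k - 4.16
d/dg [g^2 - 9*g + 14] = 2*g - 9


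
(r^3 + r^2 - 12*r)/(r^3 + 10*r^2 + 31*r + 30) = r*(r^2 + r - 12)/(r^3 + 10*r^2 + 31*r + 30)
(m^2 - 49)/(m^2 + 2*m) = (m^2 - 49)/(m*(m + 2))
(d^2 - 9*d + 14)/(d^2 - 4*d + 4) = (d - 7)/(d - 2)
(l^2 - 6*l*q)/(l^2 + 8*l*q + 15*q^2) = l*(l - 6*q)/(l^2 + 8*l*q + 15*q^2)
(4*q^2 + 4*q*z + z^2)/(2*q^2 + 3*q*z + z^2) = (2*q + z)/(q + z)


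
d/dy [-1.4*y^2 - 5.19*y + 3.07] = -2.8*y - 5.19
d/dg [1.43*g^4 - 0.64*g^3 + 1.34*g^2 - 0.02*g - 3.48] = 5.72*g^3 - 1.92*g^2 + 2.68*g - 0.02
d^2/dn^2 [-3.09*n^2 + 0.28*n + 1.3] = -6.18000000000000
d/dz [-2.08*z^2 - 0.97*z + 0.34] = -4.16*z - 0.97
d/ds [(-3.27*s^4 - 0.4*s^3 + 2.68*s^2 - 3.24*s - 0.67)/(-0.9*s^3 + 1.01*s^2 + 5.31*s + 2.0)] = (2.943*s^6 - 6.6054*s^5 - 50.0831*s^4 - 36.24*s^3 + 13.2942*s^2 + 12.0734*s - 2.9223)/(0.81*s^6 - 1.818*s^5 - 8.5379*s^4 + 7.1262*s^3 + 32.2361*s^2 + 21.24*s + 4.0)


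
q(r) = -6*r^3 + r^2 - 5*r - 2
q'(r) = -18*r^2 + 2*r - 5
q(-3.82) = 366.15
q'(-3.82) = -275.30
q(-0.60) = 2.66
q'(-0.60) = -12.68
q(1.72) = -38.17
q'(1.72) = -54.81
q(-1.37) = 22.16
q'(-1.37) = -41.52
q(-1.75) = 41.97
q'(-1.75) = -63.62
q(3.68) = -305.87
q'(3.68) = -241.40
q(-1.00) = 10.00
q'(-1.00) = -25.00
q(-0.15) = -1.21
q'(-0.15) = -5.70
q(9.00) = -4340.00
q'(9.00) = -1445.00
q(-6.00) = 1360.00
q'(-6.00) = -665.00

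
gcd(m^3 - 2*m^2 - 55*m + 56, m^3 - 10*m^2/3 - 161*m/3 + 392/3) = m^2 - m - 56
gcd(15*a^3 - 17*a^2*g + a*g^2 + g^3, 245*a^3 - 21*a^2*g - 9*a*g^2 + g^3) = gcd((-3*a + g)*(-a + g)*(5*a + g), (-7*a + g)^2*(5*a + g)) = 5*a + g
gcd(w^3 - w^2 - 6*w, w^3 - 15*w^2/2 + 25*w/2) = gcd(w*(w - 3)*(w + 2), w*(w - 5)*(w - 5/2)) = w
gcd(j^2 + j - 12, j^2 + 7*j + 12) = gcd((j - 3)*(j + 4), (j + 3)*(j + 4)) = j + 4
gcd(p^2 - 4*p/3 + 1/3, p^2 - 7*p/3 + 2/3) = p - 1/3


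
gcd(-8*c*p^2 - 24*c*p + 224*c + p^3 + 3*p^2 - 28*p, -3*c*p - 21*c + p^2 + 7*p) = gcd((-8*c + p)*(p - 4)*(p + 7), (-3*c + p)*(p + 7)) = p + 7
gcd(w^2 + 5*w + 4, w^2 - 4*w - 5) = w + 1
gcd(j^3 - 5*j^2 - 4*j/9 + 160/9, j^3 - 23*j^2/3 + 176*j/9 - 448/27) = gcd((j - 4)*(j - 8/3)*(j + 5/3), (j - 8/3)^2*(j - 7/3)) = j - 8/3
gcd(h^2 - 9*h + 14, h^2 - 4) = h - 2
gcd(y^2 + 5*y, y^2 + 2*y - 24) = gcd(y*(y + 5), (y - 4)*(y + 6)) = 1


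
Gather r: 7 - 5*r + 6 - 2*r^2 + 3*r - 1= -2*r^2 - 2*r + 12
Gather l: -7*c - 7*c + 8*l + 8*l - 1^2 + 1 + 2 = -14*c + 16*l + 2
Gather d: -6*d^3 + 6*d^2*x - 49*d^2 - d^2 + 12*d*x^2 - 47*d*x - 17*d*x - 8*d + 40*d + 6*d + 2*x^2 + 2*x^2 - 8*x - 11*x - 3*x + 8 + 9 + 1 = -6*d^3 + d^2*(6*x - 50) + d*(12*x^2 - 64*x + 38) + 4*x^2 - 22*x + 18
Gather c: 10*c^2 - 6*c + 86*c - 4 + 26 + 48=10*c^2 + 80*c + 70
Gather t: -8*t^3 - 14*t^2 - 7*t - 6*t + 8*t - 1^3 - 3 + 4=-8*t^3 - 14*t^2 - 5*t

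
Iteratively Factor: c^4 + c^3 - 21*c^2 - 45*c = (c - 5)*(c^3 + 6*c^2 + 9*c) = c*(c - 5)*(c^2 + 6*c + 9) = c*(c - 5)*(c + 3)*(c + 3)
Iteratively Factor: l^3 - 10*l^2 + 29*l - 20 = (l - 1)*(l^2 - 9*l + 20) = (l - 5)*(l - 1)*(l - 4)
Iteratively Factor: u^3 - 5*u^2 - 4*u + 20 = (u - 2)*(u^2 - 3*u - 10) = (u - 5)*(u - 2)*(u + 2)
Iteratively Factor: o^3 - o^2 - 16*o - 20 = (o + 2)*(o^2 - 3*o - 10) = (o + 2)^2*(o - 5)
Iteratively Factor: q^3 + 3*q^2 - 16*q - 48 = (q + 3)*(q^2 - 16) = (q + 3)*(q + 4)*(q - 4)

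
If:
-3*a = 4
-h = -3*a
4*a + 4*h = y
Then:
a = -4/3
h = -4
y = -64/3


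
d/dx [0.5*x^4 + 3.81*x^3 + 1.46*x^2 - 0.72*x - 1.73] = 2.0*x^3 + 11.43*x^2 + 2.92*x - 0.72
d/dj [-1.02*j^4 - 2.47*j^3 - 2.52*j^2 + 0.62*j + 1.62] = -4.08*j^3 - 7.41*j^2 - 5.04*j + 0.62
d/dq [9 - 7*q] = -7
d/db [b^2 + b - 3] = 2*b + 1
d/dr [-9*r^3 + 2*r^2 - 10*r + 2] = -27*r^2 + 4*r - 10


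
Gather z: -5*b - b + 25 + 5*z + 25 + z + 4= -6*b + 6*z + 54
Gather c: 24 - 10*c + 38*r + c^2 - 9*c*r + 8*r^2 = c^2 + c*(-9*r - 10) + 8*r^2 + 38*r + 24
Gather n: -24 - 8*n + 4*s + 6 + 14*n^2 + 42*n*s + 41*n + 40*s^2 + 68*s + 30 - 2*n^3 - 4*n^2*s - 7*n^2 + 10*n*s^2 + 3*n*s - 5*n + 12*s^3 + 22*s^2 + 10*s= -2*n^3 + n^2*(7 - 4*s) + n*(10*s^2 + 45*s + 28) + 12*s^3 + 62*s^2 + 82*s + 12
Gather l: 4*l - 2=4*l - 2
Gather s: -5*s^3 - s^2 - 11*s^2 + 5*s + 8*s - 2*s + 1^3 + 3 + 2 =-5*s^3 - 12*s^2 + 11*s + 6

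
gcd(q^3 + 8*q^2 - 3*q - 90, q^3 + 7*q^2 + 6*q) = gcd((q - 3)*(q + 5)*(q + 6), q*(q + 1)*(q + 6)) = q + 6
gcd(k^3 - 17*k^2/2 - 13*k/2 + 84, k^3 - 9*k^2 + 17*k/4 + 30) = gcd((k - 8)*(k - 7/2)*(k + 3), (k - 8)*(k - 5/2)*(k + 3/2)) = k - 8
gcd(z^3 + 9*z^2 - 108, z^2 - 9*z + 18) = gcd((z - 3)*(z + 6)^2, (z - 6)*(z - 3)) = z - 3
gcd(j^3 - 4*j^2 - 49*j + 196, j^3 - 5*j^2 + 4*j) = j - 4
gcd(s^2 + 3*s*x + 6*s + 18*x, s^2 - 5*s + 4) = 1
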